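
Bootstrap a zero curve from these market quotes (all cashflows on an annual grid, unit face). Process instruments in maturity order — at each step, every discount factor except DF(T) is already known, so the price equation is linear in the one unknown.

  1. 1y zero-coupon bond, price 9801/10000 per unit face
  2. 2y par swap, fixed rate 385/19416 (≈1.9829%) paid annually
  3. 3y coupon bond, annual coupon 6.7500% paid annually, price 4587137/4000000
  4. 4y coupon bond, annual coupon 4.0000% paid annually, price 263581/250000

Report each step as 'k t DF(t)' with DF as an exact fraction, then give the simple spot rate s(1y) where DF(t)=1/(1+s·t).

1 1 9801/10000
2 2 1923/2000
3 3 1903/2000
4 4 361/400
s(1y) = (1/(9801/10000) − 1)/(1) = 199/9801 ≈ 2.0304%

step 1 [1y] zero: DF = P = 9801/10000 ≈ 0.980100
step 2 [2y] swap r/1=385/19416: DF=(1 − 385/19416·(0.980100))/(1+385/19416) = 1923/2000 ≈ 0.961500
step 3 [3y] bond c/1=27/400: DF=(4587137/4000000 − 27/400·(0.980100+0.961500))/(1+27/400) = 1903/2000 ≈ 0.951500
step 4 [4y] bond c/1=1/25: DF=(263581/250000 − 1/25·(0.980100+0.961500+0.951500))/(1+1/25) = 361/400 ≈ 0.902500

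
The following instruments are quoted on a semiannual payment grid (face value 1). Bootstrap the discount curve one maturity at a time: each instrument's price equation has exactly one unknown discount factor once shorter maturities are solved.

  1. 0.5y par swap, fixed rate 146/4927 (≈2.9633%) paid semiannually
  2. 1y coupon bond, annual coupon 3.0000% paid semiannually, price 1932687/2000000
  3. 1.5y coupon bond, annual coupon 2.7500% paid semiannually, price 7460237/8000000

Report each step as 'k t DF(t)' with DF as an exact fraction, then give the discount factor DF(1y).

1 1/2 4927/5000
2 1 15/16
3 3/2 4469/5000
DF(1y) = 15/16 ≈ 0.937500

step 1 [0.5y] swap r/2=73/4927: DF=(1 − 73/4927·(0))/(1+73/4927) = 4927/5000 ≈ 0.985400
step 2 [1y] bond c/2=3/200: DF=(1932687/2000000 − 3/200·(0.985400))/(1+3/200) = 15/16 ≈ 0.937500
step 3 [1.5y] bond c/2=11/800: DF=(7460237/8000000 − 11/800·(0.985400+0.937500))/(1+11/800) = 4469/5000 ≈ 0.893800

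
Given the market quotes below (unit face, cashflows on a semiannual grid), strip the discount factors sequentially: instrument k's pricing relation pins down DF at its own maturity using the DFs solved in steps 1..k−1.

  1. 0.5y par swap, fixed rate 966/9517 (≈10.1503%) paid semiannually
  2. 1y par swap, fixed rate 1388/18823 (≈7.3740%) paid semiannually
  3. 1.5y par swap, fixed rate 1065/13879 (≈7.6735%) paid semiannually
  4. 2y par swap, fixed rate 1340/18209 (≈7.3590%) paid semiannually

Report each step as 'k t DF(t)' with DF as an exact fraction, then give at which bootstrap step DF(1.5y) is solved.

step 1 [0.5y] swap r/2=483/9517: DF=(1 − 483/9517·(0))/(1+483/9517) = 9517/10000 ≈ 0.951700
step 2 [1y] swap r/2=694/18823: DF=(1 − 694/18823·(0.951700))/(1+694/18823) = 4653/5000 ≈ 0.930600
step 3 [1.5y] swap r/2=1065/27758: DF=(1 − 1065/27758·(0.951700+0.930600))/(1+1065/27758) = 1787/2000 ≈ 0.893500
step 4 [2y] swap r/2=670/18209: DF=(1 − 670/18209·(0.951700+0.930600+0.893500))/(1+670/18209) = 433/500 ≈ 0.866000

1 1/2 9517/10000
2 1 4653/5000
3 3/2 1787/2000
4 2 433/500
DF(1.5y) is solved at step 3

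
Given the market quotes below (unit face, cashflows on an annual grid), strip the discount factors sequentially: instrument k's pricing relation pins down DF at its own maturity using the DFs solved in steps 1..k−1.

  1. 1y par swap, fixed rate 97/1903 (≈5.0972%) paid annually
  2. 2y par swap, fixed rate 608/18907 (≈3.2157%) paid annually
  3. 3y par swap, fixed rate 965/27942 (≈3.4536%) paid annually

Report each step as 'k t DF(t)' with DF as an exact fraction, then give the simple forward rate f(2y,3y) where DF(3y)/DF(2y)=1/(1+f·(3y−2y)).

step 1 [1y] swap r/1=97/1903: DF=(1 − 97/1903·(0))/(1+97/1903) = 1903/2000 ≈ 0.951500
step 2 [2y] swap r/1=608/18907: DF=(1 − 608/18907·(0.951500))/(1+608/18907) = 587/625 ≈ 0.939200
step 3 [3y] swap r/1=965/27942: DF=(1 − 965/27942·(0.951500+0.939200))/(1+965/27942) = 1807/2000 ≈ 0.903500

1 1 1903/2000
2 2 587/625
3 3 1807/2000
f(2y,3y) = ((587/625)/(1807/2000) − 1)/(1) = 357/9035 ≈ 3.9513%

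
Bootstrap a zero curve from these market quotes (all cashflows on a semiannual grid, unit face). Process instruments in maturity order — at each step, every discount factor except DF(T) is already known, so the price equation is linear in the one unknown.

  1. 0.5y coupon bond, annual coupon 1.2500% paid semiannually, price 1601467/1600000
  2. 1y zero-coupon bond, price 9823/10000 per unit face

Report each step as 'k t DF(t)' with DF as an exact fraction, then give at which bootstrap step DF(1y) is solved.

1 1/2 9947/10000
2 1 9823/10000
DF(1y) is solved at step 2

step 1 [0.5y] bond c/2=1/160: DF=(1601467/1600000 − 1/160·(0))/(1+1/160) = 9947/10000 ≈ 0.994700
step 2 [1y] zero: DF = P = 9823/10000 ≈ 0.982300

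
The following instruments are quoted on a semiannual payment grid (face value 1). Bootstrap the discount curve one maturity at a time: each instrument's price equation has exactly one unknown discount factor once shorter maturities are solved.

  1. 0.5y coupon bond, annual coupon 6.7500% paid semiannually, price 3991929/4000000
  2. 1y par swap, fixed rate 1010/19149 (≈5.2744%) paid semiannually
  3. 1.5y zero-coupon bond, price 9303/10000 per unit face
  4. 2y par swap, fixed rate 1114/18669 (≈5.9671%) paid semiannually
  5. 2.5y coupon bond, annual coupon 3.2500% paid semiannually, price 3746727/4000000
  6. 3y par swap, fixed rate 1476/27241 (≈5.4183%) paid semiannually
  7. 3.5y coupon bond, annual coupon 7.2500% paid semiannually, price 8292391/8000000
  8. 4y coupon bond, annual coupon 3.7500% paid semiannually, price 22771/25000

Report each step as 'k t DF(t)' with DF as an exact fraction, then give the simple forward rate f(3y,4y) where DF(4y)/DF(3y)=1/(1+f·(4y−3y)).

step 1 [0.5y] bond c/2=27/800: DF=(3991929/4000000 − 27/800·(0))/(1+27/800) = 4827/5000 ≈ 0.965400
step 2 [1y] swap r/2=505/19149: DF=(1 − 505/19149·(0.965400))/(1+505/19149) = 1899/2000 ≈ 0.949500
step 3 [1.5y] zero: DF = P = 9303/10000 ≈ 0.930300
step 4 [2y] swap r/2=557/18669: DF=(1 − 557/18669·(0.965400+0.949500+0.930300))/(1+557/18669) = 4443/5000 ≈ 0.888600
step 5 [2.5y] bond c/2=13/800: DF=(3746727/4000000 − 13/800·(0.965400+0.949500+0.930300+0.888600))/(1+13/800) = 431/500 ≈ 0.862000
step 6 [3y] swap r/2=738/27241: DF=(1 − 738/27241·(0.965400+0.949500+0.930300+0.888600+0.862000))/(1+738/27241) = 2131/2500 ≈ 0.852400
step 7 [3.5y] bond c/2=29/800: DF=(8292391/8000000 − 29/800·(0.965400+0.949500+0.930300+0.888600+0.862000+0.852400))/(1+29/800) = 8097/10000 ≈ 0.809700
step 8 [4y] bond c/2=3/160: DF=(22771/25000 − 3/160·(0.965400+0.949500+0.930300+0.888600+0.862000+0.852400+0.809700))/(1+3/160) = 7789/10000 ≈ 0.778900

1 1/2 4827/5000
2 1 1899/2000
3 3/2 9303/10000
4 2 4443/5000
5 5/2 431/500
6 3 2131/2500
7 7/2 8097/10000
8 4 7789/10000
f(3y,4y) = ((2131/2500)/(7789/10000) − 1)/(1) = 735/7789 ≈ 9.4364%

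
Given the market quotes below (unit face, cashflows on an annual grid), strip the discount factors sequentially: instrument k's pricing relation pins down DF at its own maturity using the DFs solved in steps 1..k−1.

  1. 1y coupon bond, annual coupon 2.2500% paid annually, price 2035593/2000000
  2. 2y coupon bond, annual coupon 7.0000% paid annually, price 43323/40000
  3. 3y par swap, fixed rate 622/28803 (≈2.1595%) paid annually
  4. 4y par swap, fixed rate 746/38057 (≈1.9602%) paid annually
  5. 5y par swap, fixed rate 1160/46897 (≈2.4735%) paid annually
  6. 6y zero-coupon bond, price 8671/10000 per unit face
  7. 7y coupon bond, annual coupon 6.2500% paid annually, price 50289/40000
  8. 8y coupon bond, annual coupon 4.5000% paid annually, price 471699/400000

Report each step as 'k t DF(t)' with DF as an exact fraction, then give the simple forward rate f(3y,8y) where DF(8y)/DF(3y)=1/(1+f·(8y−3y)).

step 1 [1y] bond c/1=9/400: DF=(2035593/2000000 − 9/400·(0))/(1+9/400) = 4977/5000 ≈ 0.995400
step 2 [2y] bond c/1=7/100: DF=(43323/40000 − 7/100·(0.995400))/(1+7/100) = 9471/10000 ≈ 0.947100
step 3 [3y] swap r/1=622/28803: DF=(1 − 622/28803·(0.995400+0.947100))/(1+622/28803) = 4689/5000 ≈ 0.937800
step 4 [4y] swap r/1=746/38057: DF=(1 − 746/38057·(0.995400+0.947100+0.937800))/(1+746/38057) = 4627/5000 ≈ 0.925400
step 5 [5y] swap r/1=1160/46897: DF=(1 − 1160/46897·(0.995400+0.947100+0.937800+0.925400))/(1+1160/46897) = 221/250 ≈ 0.884000
step 6 [6y] zero: DF = P = 8671/10000 ≈ 0.867100
step 7 [7y] bond c/1=1/16: DF=(50289/40000 − 1/16·(0.995400+0.947100+0.937800+0.925400+0.884000+0.867100))/(1+1/16) = 2141/2500 ≈ 0.856400
step 8 [8y] bond c/1=9/200: DF=(471699/400000 − 9/200·(0.995400+0.947100+0.937800+0.925400+0.884000+0.867100+0.856400))/(1+9/200) = 8523/10000 ≈ 0.852300

1 1 4977/5000
2 2 9471/10000
3 3 4689/5000
4 4 4627/5000
5 5 221/250
6 6 8671/10000
7 7 2141/2500
8 8 8523/10000
f(3y,8y) = ((4689/5000)/(8523/10000) − 1)/(5) = 19/947 ≈ 2.0063%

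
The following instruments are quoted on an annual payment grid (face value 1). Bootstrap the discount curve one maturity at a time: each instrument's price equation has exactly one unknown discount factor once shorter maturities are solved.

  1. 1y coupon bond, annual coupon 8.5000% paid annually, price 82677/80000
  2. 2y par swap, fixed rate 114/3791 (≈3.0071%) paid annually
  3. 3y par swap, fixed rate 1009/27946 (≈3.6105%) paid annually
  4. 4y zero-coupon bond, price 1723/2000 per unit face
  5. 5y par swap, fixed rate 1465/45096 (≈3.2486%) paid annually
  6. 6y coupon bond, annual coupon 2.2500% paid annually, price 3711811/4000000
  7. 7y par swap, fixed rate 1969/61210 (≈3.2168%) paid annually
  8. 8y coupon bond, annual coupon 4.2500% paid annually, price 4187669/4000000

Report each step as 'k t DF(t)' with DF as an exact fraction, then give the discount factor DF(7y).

step 1 [1y] bond c/1=17/200: DF=(82677/80000 − 17/200·(0))/(1+17/200) = 381/400 ≈ 0.952500
step 2 [2y] swap r/1=114/3791: DF=(1 − 114/3791·(0.952500))/(1+114/3791) = 943/1000 ≈ 0.943000
step 3 [3y] swap r/1=1009/27946: DF=(1 − 1009/27946·(0.952500+0.943000))/(1+1009/27946) = 8991/10000 ≈ 0.899100
step 4 [4y] zero: DF = P = 1723/2000 ≈ 0.861500
step 5 [5y] swap r/1=1465/45096: DF=(1 − 1465/45096·(0.952500+0.943000+0.899100+0.861500))/(1+1465/45096) = 1707/2000 ≈ 0.853500
step 6 [6y] bond c/1=9/400: DF=(3711811/4000000 − 9/400·(0.952500+0.943000+0.899100+0.861500+0.853500))/(1+9/400) = 8083/10000 ≈ 0.808300
step 7 [7y] swap r/1=1969/61210: DF=(1 − 1969/61210·(0.952500+0.943000+0.899100+0.861500+0.853500+0.808300))/(1+1969/61210) = 8031/10000 ≈ 0.803100
step 8 [8y] bond c/1=17/400: DF=(4187669/4000000 − 17/400·(0.952500+0.943000+0.899100+0.861500+0.853500+0.808300+0.803100))/(1+17/400) = 7547/10000 ≈ 0.754700

1 1 381/400
2 2 943/1000
3 3 8991/10000
4 4 1723/2000
5 5 1707/2000
6 6 8083/10000
7 7 8031/10000
8 8 7547/10000
DF(7y) = 8031/10000 ≈ 0.803100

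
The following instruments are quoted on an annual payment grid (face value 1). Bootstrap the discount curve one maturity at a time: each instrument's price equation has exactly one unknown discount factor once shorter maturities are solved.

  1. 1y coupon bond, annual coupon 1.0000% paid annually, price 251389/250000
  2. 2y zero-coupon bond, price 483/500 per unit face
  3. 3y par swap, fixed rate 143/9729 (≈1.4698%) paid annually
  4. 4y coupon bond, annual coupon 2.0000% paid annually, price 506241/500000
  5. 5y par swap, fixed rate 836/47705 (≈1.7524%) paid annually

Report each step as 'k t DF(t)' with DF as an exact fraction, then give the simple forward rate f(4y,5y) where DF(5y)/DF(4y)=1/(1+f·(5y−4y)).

1 1 2489/2500
2 2 483/500
3 3 9571/10000
4 4 4677/5000
5 5 2291/2500
f(4y,5y) = ((4677/5000)/(2291/2500) − 1)/(1) = 95/4582 ≈ 2.0733%

step 1 [1y] bond c/1=1/100: DF=(251389/250000 − 1/100·(0))/(1+1/100) = 2489/2500 ≈ 0.995600
step 2 [2y] zero: DF = P = 483/500 ≈ 0.966000
step 3 [3y] swap r/1=143/9729: DF=(1 − 143/9729·(0.995600+0.966000))/(1+143/9729) = 9571/10000 ≈ 0.957100
step 4 [4y] bond c/1=1/50: DF=(506241/500000 − 1/50·(0.995600+0.966000+0.957100))/(1+1/50) = 4677/5000 ≈ 0.935400
step 5 [5y] swap r/1=836/47705: DF=(1 − 836/47705·(0.995600+0.966000+0.957100+0.935400))/(1+836/47705) = 2291/2500 ≈ 0.916400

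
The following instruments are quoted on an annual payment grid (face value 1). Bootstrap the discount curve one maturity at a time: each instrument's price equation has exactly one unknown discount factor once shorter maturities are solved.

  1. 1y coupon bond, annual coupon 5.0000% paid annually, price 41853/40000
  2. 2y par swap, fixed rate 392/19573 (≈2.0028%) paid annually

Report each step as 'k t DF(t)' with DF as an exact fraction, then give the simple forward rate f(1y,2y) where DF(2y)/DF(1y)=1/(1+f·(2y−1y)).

step 1 [1y] bond c/1=1/20: DF=(41853/40000 − 1/20·(0))/(1+1/20) = 1993/2000 ≈ 0.996500
step 2 [2y] swap r/1=392/19573: DF=(1 − 392/19573·(0.996500))/(1+392/19573) = 1201/1250 ≈ 0.960800

1 1 1993/2000
2 2 1201/1250
f(1y,2y) = ((1993/2000)/(1201/1250) − 1)/(1) = 357/9608 ≈ 3.7157%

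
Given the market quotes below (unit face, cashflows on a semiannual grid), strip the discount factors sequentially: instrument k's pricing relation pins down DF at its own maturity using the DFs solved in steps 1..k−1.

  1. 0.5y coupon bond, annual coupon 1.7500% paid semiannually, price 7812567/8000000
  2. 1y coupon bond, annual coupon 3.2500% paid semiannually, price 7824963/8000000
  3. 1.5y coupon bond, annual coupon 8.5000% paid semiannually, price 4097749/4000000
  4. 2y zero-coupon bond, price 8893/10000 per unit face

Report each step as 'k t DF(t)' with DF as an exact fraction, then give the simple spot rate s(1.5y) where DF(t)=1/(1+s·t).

step 1 [0.5y] bond c/2=7/800: DF=(7812567/8000000 − 7/800·(0))/(1+7/800) = 9681/10000 ≈ 0.968100
step 2 [1y] bond c/2=13/800: DF=(7824963/8000000 − 13/800·(0.968100))/(1+13/800) = 947/1000 ≈ 0.947000
step 3 [1.5y] bond c/2=17/400: DF=(4097749/4000000 − 17/400·(0.968100+0.947000))/(1+17/400) = 4523/5000 ≈ 0.904600
step 4 [2y] zero: DF = P = 8893/10000 ≈ 0.889300

1 1/2 9681/10000
2 1 947/1000
3 3/2 4523/5000
4 2 8893/10000
s(1.5y) = (1/(4523/5000) − 1)/(3/2) = 318/4523 ≈ 7.0307%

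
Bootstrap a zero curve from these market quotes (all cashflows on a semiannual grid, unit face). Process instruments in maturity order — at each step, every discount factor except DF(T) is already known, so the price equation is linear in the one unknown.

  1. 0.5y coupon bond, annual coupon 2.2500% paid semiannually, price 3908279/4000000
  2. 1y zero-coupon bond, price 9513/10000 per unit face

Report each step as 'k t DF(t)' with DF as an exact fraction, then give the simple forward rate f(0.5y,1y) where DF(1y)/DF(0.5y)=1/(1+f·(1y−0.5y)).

step 1 [0.5y] bond c/2=9/800: DF=(3908279/4000000 − 9/800·(0))/(1+9/800) = 4831/5000 ≈ 0.966200
step 2 [1y] zero: DF = P = 9513/10000 ≈ 0.951300

1 1/2 4831/5000
2 1 9513/10000
f(0.5y,1y) = ((4831/5000)/(9513/10000) − 1)/(1/2) = 298/9513 ≈ 3.1326%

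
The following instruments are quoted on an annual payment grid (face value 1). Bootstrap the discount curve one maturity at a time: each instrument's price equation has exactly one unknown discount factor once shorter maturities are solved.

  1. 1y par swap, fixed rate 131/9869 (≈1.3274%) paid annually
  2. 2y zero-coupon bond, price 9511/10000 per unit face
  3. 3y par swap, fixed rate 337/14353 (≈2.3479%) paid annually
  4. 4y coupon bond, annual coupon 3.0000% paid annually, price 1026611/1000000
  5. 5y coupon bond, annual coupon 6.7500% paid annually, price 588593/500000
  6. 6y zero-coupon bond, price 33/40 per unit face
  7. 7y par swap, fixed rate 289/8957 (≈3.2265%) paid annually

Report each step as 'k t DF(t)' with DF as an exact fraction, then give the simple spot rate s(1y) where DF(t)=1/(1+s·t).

step 1 [1y] swap r/1=131/9869: DF=(1 − 131/9869·(0))/(1+131/9869) = 9869/10000 ≈ 0.986900
step 2 [2y] zero: DF = P = 9511/10000 ≈ 0.951100
step 3 [3y] swap r/1=337/14353: DF=(1 − 337/14353·(0.986900+0.951100))/(1+337/14353) = 4663/5000 ≈ 0.932600
step 4 [4y] bond c/1=3/100: DF=(1026611/1000000 − 3/100·(0.986900+0.951100+0.932600))/(1+3/100) = 9131/10000 ≈ 0.913100
step 5 [5y] bond c/1=27/400: DF=(588593/500000 − 27/400·(0.986900+0.951100+0.932600+0.913100))/(1+27/400) = 1727/2000 ≈ 0.863500
step 6 [6y] zero: DF = P = 33/40 ≈ 0.825000
step 7 [7y] swap r/1=289/8957: DF=(1 − 289/8957·(0.986900+0.951100+0.932600+0.913100+0.863500+0.825000))/(1+289/8957) = 7977/10000 ≈ 0.797700

1 1 9869/10000
2 2 9511/10000
3 3 4663/5000
4 4 9131/10000
5 5 1727/2000
6 6 33/40
7 7 7977/10000
s(1y) = (1/(9869/10000) − 1)/(1) = 131/9869 ≈ 1.3274%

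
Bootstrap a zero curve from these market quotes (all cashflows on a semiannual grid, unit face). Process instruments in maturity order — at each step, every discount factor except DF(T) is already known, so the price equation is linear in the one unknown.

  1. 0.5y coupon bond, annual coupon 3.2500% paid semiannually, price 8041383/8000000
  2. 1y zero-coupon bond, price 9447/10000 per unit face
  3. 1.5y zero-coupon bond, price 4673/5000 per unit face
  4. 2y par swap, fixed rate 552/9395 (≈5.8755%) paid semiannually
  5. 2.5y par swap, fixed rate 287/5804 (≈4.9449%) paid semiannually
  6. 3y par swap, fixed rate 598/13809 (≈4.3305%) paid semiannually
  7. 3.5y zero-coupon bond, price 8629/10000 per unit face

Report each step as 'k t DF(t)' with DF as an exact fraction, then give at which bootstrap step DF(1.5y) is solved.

step 1 [0.5y] bond c/2=13/800: DF=(8041383/8000000 − 13/800·(0))/(1+13/800) = 9891/10000 ≈ 0.989100
step 2 [1y] zero: DF = P = 9447/10000 ≈ 0.944700
step 3 [1.5y] zero: DF = P = 4673/5000 ≈ 0.934600
step 4 [2y] swap r/2=276/9395: DF=(1 − 276/9395·(0.989100+0.944700+0.934600))/(1+276/9395) = 556/625 ≈ 0.889600
step 5 [2.5y] swap r/2=287/11608: DF=(1 − 287/11608·(0.989100+0.944700+0.934600+0.889600))/(1+287/11608) = 2213/2500 ≈ 0.885200
step 6 [3y] swap r/2=299/13809: DF=(1 − 299/13809·(0.989100+0.944700+0.934600+0.889600+0.885200))/(1+299/13809) = 2201/2500 ≈ 0.880400
step 7 [3.5y] zero: DF = P = 8629/10000 ≈ 0.862900

1 1/2 9891/10000
2 1 9447/10000
3 3/2 4673/5000
4 2 556/625
5 5/2 2213/2500
6 3 2201/2500
7 7/2 8629/10000
DF(1.5y) is solved at step 3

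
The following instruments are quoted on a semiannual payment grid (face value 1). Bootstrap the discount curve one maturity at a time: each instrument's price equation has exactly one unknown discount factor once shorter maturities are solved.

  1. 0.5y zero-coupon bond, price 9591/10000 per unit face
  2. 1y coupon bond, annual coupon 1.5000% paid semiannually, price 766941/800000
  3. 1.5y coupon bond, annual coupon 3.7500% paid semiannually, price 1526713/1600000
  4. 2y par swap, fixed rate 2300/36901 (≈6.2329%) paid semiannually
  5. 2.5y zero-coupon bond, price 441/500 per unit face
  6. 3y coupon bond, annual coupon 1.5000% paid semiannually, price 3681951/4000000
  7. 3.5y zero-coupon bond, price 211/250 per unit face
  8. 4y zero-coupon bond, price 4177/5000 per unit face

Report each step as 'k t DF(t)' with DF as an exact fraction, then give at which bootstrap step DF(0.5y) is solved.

step 1 [0.5y] zero: DF = P = 9591/10000 ≈ 0.959100
step 2 [1y] bond c/2=3/400: DF=(766941/800000 − 3/400·(0.959100))/(1+3/400) = 2361/2500 ≈ 0.944400
step 3 [1.5y] bond c/2=3/160: DF=(1526713/1600000 − 3/160·(0.959100+0.944400))/(1+3/160) = 1127/1250 ≈ 0.901600
step 4 [2y] swap r/2=1150/36901: DF=(1 − 1150/36901·(0.959100+0.944400+0.901600))/(1+1150/36901) = 177/200 ≈ 0.885000
step 5 [2.5y] zero: DF = P = 441/500 ≈ 0.882000
step 6 [3y] bond c/2=3/400: DF=(3681951/4000000 − 3/400·(0.959100+0.944400+0.901600+0.885000+0.882000))/(1+3/400) = 2199/2500 ≈ 0.879600
step 7 [3.5y] zero: DF = P = 211/250 ≈ 0.844000
step 8 [4y] zero: DF = P = 4177/5000 ≈ 0.835400

1 1/2 9591/10000
2 1 2361/2500
3 3/2 1127/1250
4 2 177/200
5 5/2 441/500
6 3 2199/2500
7 7/2 211/250
8 4 4177/5000
DF(0.5y) is solved at step 1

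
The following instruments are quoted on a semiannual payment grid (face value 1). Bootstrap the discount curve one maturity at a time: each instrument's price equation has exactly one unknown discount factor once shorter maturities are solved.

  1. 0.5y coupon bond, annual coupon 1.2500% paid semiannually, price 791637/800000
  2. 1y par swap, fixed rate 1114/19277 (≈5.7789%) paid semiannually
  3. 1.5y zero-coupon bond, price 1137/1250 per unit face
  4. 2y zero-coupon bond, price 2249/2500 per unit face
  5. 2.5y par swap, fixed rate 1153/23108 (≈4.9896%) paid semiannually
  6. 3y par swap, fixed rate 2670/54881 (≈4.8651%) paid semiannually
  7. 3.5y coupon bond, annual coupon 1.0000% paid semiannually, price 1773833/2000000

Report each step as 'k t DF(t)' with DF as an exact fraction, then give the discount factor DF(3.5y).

step 1 [0.5y] bond c/2=1/160: DF=(791637/800000 − 1/160·(0))/(1+1/160) = 4917/5000 ≈ 0.983400
step 2 [1y] swap r/2=557/19277: DF=(1 − 557/19277·(0.983400))/(1+557/19277) = 9443/10000 ≈ 0.944300
step 3 [1.5y] zero: DF = P = 1137/1250 ≈ 0.909600
step 4 [2y] zero: DF = P = 2249/2500 ≈ 0.899600
step 5 [2.5y] swap r/2=1153/46216: DF=(1 − 1153/46216·(0.983400+0.944300+0.909600+0.899600))/(1+1153/46216) = 8847/10000 ≈ 0.884700
step 6 [3y] swap r/2=1335/54881: DF=(1 − 1335/54881·(0.983400+0.944300+0.909600+0.899600+0.884700))/(1+1335/54881) = 1733/2000 ≈ 0.866500
step 7 [3.5y] bond c/2=1/200: DF=(1773833/2000000 − 1/200·(0.983400+0.944300+0.909600+0.899600+0.884700+0.866500))/(1+1/200) = 1069/1250 ≈ 0.855200

1 1/2 4917/5000
2 1 9443/10000
3 3/2 1137/1250
4 2 2249/2500
5 5/2 8847/10000
6 3 1733/2000
7 7/2 1069/1250
DF(3.5y) = 1069/1250 ≈ 0.855200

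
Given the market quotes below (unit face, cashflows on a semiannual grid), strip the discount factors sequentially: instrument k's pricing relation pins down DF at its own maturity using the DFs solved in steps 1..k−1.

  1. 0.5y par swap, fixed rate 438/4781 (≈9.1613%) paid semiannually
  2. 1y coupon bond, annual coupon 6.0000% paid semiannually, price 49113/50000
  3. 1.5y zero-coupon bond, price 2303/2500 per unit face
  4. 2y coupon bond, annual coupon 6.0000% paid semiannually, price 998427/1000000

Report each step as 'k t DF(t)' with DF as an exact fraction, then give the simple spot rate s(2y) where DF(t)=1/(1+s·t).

1 1/2 4781/5000
2 1 4629/5000
3 3/2 2303/2500
4 2 8877/10000
s(2y) = (1/(8877/10000) − 1)/(2) = 1123/17754 ≈ 6.3253%

step 1 [0.5y] swap r/2=219/4781: DF=(1 − 219/4781·(0))/(1+219/4781) = 4781/5000 ≈ 0.956200
step 2 [1y] bond c/2=3/100: DF=(49113/50000 − 3/100·(0.956200))/(1+3/100) = 4629/5000 ≈ 0.925800
step 3 [1.5y] zero: DF = P = 2303/2500 ≈ 0.921200
step 4 [2y] bond c/2=3/100: DF=(998427/1000000 − 3/100·(0.956200+0.925800+0.921200))/(1+3/100) = 8877/10000 ≈ 0.887700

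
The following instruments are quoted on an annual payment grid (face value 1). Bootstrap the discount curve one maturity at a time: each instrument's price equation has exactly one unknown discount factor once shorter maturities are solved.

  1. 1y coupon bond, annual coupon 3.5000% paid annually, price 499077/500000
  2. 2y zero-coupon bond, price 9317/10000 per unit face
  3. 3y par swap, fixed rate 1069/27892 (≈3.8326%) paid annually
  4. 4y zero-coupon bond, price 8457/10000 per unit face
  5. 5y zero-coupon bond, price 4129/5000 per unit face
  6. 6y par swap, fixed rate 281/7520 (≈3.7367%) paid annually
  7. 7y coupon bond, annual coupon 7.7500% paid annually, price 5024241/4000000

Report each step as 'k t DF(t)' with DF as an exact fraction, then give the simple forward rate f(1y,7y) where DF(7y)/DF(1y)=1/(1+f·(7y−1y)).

step 1 [1y] bond c/1=7/200: DF=(499077/500000 − 7/200·(0))/(1+7/200) = 2411/2500 ≈ 0.964400
step 2 [2y] zero: DF = P = 9317/10000 ≈ 0.931700
step 3 [3y] swap r/1=1069/27892: DF=(1 − 1069/27892·(0.964400+0.931700))/(1+1069/27892) = 8931/10000 ≈ 0.893100
step 4 [4y] zero: DF = P = 8457/10000 ≈ 0.845700
step 5 [5y] zero: DF = P = 4129/5000 ≈ 0.825800
step 6 [6y] swap r/1=281/7520: DF=(1 − 281/7520·(0.964400+0.931700+0.893100+0.845700+0.825800))/(1+281/7520) = 8033/10000 ≈ 0.803300
step 7 [7y] bond c/1=31/400: DF=(5024241/4000000 − 31/400·(0.964400+0.931700+0.893100+0.845700+0.825800+0.803300))/(1+31/400) = 7871/10000 ≈ 0.787100

1 1 2411/2500
2 2 9317/10000
3 3 8931/10000
4 4 8457/10000
5 5 4129/5000
6 6 8033/10000
7 7 7871/10000
f(1y,7y) = ((2411/2500)/(7871/10000) − 1)/(6) = 591/15742 ≈ 3.7543%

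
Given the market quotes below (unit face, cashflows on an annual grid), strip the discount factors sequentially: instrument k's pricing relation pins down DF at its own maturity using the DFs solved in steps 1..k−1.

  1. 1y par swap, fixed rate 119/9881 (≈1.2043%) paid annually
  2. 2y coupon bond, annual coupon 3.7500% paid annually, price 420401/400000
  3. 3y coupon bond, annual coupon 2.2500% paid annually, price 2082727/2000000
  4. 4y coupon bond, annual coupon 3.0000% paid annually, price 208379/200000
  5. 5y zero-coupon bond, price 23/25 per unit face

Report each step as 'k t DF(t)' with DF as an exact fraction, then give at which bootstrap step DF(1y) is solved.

step 1 [1y] swap r/1=119/9881: DF=(1 − 119/9881·(0))/(1+119/9881) = 9881/10000 ≈ 0.988100
step 2 [2y] bond c/1=3/80: DF=(420401/400000 − 3/80·(0.988100))/(1+3/80) = 9773/10000 ≈ 0.977300
step 3 [3y] bond c/1=9/400: DF=(2082727/2000000 − 9/400·(0.988100+0.977300))/(1+9/400) = 1219/1250 ≈ 0.975200
step 4 [4y] bond c/1=3/100: DF=(208379/200000 − 3/100·(0.988100+0.977300+0.975200))/(1+3/100) = 9259/10000 ≈ 0.925900
step 5 [5y] zero: DF = P = 23/25 ≈ 0.920000

1 1 9881/10000
2 2 9773/10000
3 3 1219/1250
4 4 9259/10000
5 5 23/25
DF(1y) is solved at step 1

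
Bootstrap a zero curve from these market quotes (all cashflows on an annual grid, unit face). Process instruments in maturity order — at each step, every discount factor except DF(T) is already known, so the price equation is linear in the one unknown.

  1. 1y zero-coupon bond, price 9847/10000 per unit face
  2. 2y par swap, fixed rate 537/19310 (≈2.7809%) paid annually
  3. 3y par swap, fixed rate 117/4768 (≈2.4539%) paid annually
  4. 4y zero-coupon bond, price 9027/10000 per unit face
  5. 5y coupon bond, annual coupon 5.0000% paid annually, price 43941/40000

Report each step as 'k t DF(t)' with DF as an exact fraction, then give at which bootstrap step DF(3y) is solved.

1 1 9847/10000
2 2 9463/10000
3 3 4649/5000
4 4 9027/10000
5 5 867/1000
DF(3y) is solved at step 3

step 1 [1y] zero: DF = P = 9847/10000 ≈ 0.984700
step 2 [2y] swap r/1=537/19310: DF=(1 − 537/19310·(0.984700))/(1+537/19310) = 9463/10000 ≈ 0.946300
step 3 [3y] swap r/1=117/4768: DF=(1 − 117/4768·(0.984700+0.946300))/(1+117/4768) = 4649/5000 ≈ 0.929800
step 4 [4y] zero: DF = P = 9027/10000 ≈ 0.902700
step 5 [5y] bond c/1=1/20: DF=(43941/40000 − 1/20·(0.984700+0.946300+0.929800+0.902700))/(1+1/20) = 867/1000 ≈ 0.867000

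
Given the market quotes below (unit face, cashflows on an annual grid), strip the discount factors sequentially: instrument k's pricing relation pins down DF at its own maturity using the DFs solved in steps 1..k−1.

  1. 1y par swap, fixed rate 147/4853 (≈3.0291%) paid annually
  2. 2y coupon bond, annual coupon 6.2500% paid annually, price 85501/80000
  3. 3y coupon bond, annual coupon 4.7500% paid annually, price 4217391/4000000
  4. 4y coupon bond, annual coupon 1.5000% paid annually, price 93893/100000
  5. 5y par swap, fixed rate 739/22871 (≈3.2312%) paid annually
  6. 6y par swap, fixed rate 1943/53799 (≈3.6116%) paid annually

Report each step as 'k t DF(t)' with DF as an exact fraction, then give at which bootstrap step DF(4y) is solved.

step 1 [1y] swap r/1=147/4853: DF=(1 − 147/4853·(0))/(1+147/4853) = 4853/5000 ≈ 0.970600
step 2 [2y] bond c/1=1/16: DF=(85501/80000 − 1/16·(0.970600))/(1+1/16) = 593/625 ≈ 0.948800
step 3 [3y] bond c/1=19/400: DF=(4217391/4000000 − 19/400·(0.970600+0.948800))/(1+19/400) = 1839/2000 ≈ 0.919500
step 4 [4y] bond c/1=3/200: DF=(93893/100000 − 3/200·(0.970600+0.948800+0.919500))/(1+3/200) = 8831/10000 ≈ 0.883100
step 5 [5y] swap r/1=739/22871: DF=(1 − 739/22871·(0.970600+0.948800+0.919500+0.883100))/(1+739/22871) = 4261/5000 ≈ 0.852200
step 6 [6y] swap r/1=1943/53799: DF=(1 − 1943/53799·(0.970600+0.948800+0.919500+0.883100+0.852200))/(1+1943/53799) = 8057/10000 ≈ 0.805700

1 1 4853/5000
2 2 593/625
3 3 1839/2000
4 4 8831/10000
5 5 4261/5000
6 6 8057/10000
DF(4y) is solved at step 4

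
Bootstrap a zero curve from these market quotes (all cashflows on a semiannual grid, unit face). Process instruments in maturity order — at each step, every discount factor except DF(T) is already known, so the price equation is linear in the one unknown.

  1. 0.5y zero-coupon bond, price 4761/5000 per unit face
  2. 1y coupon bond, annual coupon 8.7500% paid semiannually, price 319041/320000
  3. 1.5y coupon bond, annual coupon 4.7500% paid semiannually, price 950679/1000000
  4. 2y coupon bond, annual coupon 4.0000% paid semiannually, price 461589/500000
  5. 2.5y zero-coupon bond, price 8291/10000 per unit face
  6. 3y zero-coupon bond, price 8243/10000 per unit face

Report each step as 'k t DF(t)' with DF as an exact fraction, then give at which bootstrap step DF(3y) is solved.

step 1 [0.5y] zero: DF = P = 4761/5000 ≈ 0.952200
step 2 [1y] bond c/2=7/160: DF=(319041/320000 − 7/160·(0.952200))/(1+7/160) = 9153/10000 ≈ 0.915300
step 3 [1.5y] bond c/2=19/800: DF=(950679/1000000 − 19/800·(0.952200+0.915300))/(1+19/800) = 8853/10000 ≈ 0.885300
step 4 [2y] bond c/2=1/50: DF=(461589/500000 − 1/50·(0.952200+0.915300+0.885300))/(1+1/50) = 8511/10000 ≈ 0.851100
step 5 [2.5y] zero: DF = P = 8291/10000 ≈ 0.829100
step 6 [3y] zero: DF = P = 8243/10000 ≈ 0.824300

1 1/2 4761/5000
2 1 9153/10000
3 3/2 8853/10000
4 2 8511/10000
5 5/2 8291/10000
6 3 8243/10000
DF(3y) is solved at step 6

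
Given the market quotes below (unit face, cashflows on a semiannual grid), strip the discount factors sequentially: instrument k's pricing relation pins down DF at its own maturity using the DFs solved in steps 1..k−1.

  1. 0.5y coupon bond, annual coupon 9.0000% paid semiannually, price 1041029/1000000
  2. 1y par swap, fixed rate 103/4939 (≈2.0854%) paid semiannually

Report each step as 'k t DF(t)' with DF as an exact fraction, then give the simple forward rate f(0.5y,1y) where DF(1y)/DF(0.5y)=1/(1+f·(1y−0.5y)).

step 1 [0.5y] bond c/2=9/200: DF=(1041029/1000000 − 9/200·(0))/(1+9/200) = 4981/5000 ≈ 0.996200
step 2 [1y] swap r/2=103/9878: DF=(1 − 103/9878·(0.996200))/(1+103/9878) = 4897/5000 ≈ 0.979400

1 1/2 4981/5000
2 1 4897/5000
f(0.5y,1y) = ((4981/5000)/(4897/5000) − 1)/(1/2) = 168/4897 ≈ 3.4307%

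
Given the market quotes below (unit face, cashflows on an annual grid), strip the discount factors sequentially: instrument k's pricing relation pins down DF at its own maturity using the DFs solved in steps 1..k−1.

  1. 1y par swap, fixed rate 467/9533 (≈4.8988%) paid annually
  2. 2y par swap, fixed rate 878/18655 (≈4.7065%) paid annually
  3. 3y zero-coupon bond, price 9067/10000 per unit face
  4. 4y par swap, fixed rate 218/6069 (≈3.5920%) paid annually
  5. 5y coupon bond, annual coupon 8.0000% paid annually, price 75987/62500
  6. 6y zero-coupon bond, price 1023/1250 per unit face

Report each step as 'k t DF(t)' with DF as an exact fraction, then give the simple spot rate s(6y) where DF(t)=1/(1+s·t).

1 1 9533/10000
2 2 4561/5000
3 3 9067/10000
4 4 2173/2500
5 5 107/125
6 6 1023/1250
s(6y) = (1/(1023/1250) − 1)/(6) = 227/6138 ≈ 3.6983%

step 1 [1y] swap r/1=467/9533: DF=(1 − 467/9533·(0))/(1+467/9533) = 9533/10000 ≈ 0.953300
step 2 [2y] swap r/1=878/18655: DF=(1 − 878/18655·(0.953300))/(1+878/18655) = 4561/5000 ≈ 0.912200
step 3 [3y] zero: DF = P = 9067/10000 ≈ 0.906700
step 4 [4y] swap r/1=218/6069: DF=(1 − 218/6069·(0.953300+0.912200+0.906700))/(1+218/6069) = 2173/2500 ≈ 0.869200
step 5 [5y] bond c/1=2/25: DF=(75987/62500 − 2/25·(0.953300+0.912200+0.906700+0.869200))/(1+2/25) = 107/125 ≈ 0.856000
step 6 [6y] zero: DF = P = 1023/1250 ≈ 0.818400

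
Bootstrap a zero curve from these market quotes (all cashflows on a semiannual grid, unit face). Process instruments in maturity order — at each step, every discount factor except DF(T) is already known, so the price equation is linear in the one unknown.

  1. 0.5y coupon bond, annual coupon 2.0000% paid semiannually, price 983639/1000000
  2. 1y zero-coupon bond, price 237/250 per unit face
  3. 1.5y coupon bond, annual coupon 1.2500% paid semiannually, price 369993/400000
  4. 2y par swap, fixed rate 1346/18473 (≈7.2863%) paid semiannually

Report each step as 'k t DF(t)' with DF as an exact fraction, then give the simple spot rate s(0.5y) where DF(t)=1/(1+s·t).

step 1 [0.5y] bond c/2=1/100: DF=(983639/1000000 − 1/100·(0))/(1+1/100) = 9739/10000 ≈ 0.973900
step 2 [1y] zero: DF = P = 237/250 ≈ 0.948000
step 3 [1.5y] bond c/2=1/160: DF=(369993/400000 − 1/160·(0.973900+0.948000))/(1+1/160) = 9073/10000 ≈ 0.907300
step 4 [2y] swap r/2=673/18473: DF=(1 − 673/18473·(0.973900+0.948000+0.907300))/(1+673/18473) = 4327/5000 ≈ 0.865400

1 1/2 9739/10000
2 1 237/250
3 3/2 9073/10000
4 2 4327/5000
s(0.5y) = (1/(9739/10000) − 1)/(1/2) = 522/9739 ≈ 5.3599%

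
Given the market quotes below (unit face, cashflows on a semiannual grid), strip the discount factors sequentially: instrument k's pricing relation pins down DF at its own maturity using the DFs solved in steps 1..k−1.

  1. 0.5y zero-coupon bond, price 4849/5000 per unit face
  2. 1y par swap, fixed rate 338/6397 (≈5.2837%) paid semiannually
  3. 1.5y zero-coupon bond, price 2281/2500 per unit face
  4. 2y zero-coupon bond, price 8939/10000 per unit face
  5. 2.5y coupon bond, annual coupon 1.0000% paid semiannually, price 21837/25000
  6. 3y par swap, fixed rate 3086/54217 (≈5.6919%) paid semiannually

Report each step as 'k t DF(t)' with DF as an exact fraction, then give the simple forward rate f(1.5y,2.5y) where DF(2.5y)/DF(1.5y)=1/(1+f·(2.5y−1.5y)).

1 1/2 4849/5000
2 1 9493/10000
3 3/2 2281/2500
4 2 8939/10000
5 5/2 4253/5000
6 3 8457/10000
f(1.5y,2.5y) = ((2281/2500)/(4253/5000) − 1)/(1) = 309/4253 ≈ 7.2655%

step 1 [0.5y] zero: DF = P = 4849/5000 ≈ 0.969800
step 2 [1y] swap r/2=169/6397: DF=(1 − 169/6397·(0.969800))/(1+169/6397) = 9493/10000 ≈ 0.949300
step 3 [1.5y] zero: DF = P = 2281/2500 ≈ 0.912400
step 4 [2y] zero: DF = P = 8939/10000 ≈ 0.893900
step 5 [2.5y] bond c/2=1/200: DF=(21837/25000 − 1/200·(0.969800+0.949300+0.912400+0.893900))/(1+1/200) = 4253/5000 ≈ 0.850600
step 6 [3y] swap r/2=1543/54217: DF=(1 − 1543/54217·(0.969800+0.949300+0.912400+0.893900+0.850600))/(1+1543/54217) = 8457/10000 ≈ 0.845700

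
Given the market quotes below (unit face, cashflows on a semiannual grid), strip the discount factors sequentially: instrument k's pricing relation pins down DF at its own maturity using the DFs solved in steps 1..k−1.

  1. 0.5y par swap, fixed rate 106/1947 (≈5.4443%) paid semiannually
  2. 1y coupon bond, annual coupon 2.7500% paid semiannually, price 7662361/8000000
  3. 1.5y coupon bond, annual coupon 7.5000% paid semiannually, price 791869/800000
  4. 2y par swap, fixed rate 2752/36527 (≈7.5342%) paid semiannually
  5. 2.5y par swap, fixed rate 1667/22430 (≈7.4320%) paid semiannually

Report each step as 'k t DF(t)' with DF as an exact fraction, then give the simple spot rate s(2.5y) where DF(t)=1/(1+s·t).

1 1/2 1947/2000
2 1 2329/2500
3 3/2 2213/2500
4 2 539/625
5 5/2 8333/10000
s(2.5y) = (1/(8333/10000) − 1)/(5/2) = 3334/41665 ≈ 8.0019%

step 1 [0.5y] swap r/2=53/1947: DF=(1 − 53/1947·(0))/(1+53/1947) = 1947/2000 ≈ 0.973500
step 2 [1y] bond c/2=11/800: DF=(7662361/8000000 − 11/800·(0.973500))/(1+11/800) = 2329/2500 ≈ 0.931600
step 3 [1.5y] bond c/2=3/80: DF=(791869/800000 − 3/80·(0.973500+0.931600))/(1+3/80) = 2213/2500 ≈ 0.885200
step 4 [2y] swap r/2=1376/36527: DF=(1 − 1376/36527·(0.973500+0.931600+0.885200))/(1+1376/36527) = 539/625 ≈ 0.862400
step 5 [2.5y] swap r/2=1667/44860: DF=(1 − 1667/44860·(0.973500+0.931600+0.885200+0.862400))/(1+1667/44860) = 8333/10000 ≈ 0.833300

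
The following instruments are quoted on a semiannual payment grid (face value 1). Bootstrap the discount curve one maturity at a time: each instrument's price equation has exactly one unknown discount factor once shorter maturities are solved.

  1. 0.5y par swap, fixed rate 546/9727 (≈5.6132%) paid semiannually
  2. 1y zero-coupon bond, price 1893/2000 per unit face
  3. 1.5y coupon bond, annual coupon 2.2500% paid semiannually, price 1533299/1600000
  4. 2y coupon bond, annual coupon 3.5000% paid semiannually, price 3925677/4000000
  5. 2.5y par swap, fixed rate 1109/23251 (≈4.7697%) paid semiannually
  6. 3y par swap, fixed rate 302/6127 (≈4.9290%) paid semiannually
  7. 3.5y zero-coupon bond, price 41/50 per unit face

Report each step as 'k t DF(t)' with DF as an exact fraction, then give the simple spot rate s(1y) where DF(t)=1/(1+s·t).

1 1/2 9727/10000
2 1 1893/2000
3 3/2 9263/10000
4 2 2289/2500
5 5/2 8891/10000
6 3 8641/10000
7 7/2 41/50
s(1y) = (1/(1893/2000) − 1)/(1) = 107/1893 ≈ 5.6524%

step 1 [0.5y] swap r/2=273/9727: DF=(1 − 273/9727·(0))/(1+273/9727) = 9727/10000 ≈ 0.972700
step 2 [1y] zero: DF = P = 1893/2000 ≈ 0.946500
step 3 [1.5y] bond c/2=9/800: DF=(1533299/1600000 − 9/800·(0.972700+0.946500))/(1+9/800) = 9263/10000 ≈ 0.926300
step 4 [2y] bond c/2=7/400: DF=(3925677/4000000 − 7/400·(0.972700+0.946500+0.926300))/(1+7/400) = 2289/2500 ≈ 0.915600
step 5 [2.5y] swap r/2=1109/46502: DF=(1 − 1109/46502·(0.972700+0.946500+0.926300+0.915600))/(1+1109/46502) = 8891/10000 ≈ 0.889100
step 6 [3y] swap r/2=151/6127: DF=(1 − 151/6127·(0.972700+0.946500+0.926300+0.915600+0.889100))/(1+151/6127) = 8641/10000 ≈ 0.864100
step 7 [3.5y] zero: DF = P = 41/50 ≈ 0.820000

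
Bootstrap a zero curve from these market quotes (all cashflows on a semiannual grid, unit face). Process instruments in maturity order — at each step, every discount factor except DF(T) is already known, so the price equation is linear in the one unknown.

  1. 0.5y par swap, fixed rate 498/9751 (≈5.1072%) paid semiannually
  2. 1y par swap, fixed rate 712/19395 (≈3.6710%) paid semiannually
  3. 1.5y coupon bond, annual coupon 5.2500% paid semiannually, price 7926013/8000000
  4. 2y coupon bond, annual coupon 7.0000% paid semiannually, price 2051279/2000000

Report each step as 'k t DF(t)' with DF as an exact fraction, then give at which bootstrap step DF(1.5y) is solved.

1 1/2 9751/10000
2 1 2411/2500
3 3/2 4579/5000
4 2 559/625
DF(1.5y) is solved at step 3

step 1 [0.5y] swap r/2=249/9751: DF=(1 − 249/9751·(0))/(1+249/9751) = 9751/10000 ≈ 0.975100
step 2 [1y] swap r/2=356/19395: DF=(1 − 356/19395·(0.975100))/(1+356/19395) = 2411/2500 ≈ 0.964400
step 3 [1.5y] bond c/2=21/800: DF=(7926013/8000000 − 21/800·(0.975100+0.964400))/(1+21/800) = 4579/5000 ≈ 0.915800
step 4 [2y] bond c/2=7/200: DF=(2051279/2000000 − 7/200·(0.975100+0.964400+0.915800))/(1+7/200) = 559/625 ≈ 0.894400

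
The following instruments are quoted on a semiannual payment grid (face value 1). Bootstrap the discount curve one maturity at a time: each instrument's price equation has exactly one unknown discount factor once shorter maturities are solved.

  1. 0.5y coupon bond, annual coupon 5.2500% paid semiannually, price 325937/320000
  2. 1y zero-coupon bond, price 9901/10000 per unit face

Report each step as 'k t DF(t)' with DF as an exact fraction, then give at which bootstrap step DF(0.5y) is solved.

1 1/2 397/400
2 1 9901/10000
DF(0.5y) is solved at step 1

step 1 [0.5y] bond c/2=21/800: DF=(325937/320000 − 21/800·(0))/(1+21/800) = 397/400 ≈ 0.992500
step 2 [1y] zero: DF = P = 9901/10000 ≈ 0.990100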